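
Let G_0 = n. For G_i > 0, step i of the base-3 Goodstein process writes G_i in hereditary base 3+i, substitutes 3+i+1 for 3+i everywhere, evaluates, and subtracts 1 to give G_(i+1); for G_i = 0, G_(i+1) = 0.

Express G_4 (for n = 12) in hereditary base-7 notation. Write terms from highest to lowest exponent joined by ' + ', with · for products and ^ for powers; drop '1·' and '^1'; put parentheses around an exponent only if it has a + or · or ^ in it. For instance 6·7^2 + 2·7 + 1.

i=0: 12 = 3^2 + 3 (b=3); 3→4: 4^2 + 4 = 20; 20−1 = 19
i=1: 19 = 4^2 + 3 (b=4); 4→5: 5^2 + 3 = 28; 28−1 = 27
i=2: 27 = 5^2 + 2 (b=5); 5→6: 6^2 + 2 = 38; 38−1 = 37
i=3: 37 = 6^2 + 1 (b=6); 6→7: 7^2 + 1 = 50; 50−1 = 49

7^2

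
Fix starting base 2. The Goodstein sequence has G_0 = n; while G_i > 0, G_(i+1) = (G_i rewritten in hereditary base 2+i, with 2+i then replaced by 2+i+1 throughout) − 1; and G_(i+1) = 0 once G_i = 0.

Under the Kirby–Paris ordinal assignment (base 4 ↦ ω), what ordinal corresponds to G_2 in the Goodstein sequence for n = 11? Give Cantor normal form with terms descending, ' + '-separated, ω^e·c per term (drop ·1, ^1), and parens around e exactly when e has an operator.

base 2: 11 = 2^(2 + 1) + 2 + 1; at 3: 3^(3 + 1) + 3 + 1 = 85; next = 84
base 3: 84 = 3^(3 + 1) + 3; at 4: 4^(4 + 1) + 4 = 1028; next = 1027
base 4: 1027 = 4^(4 + 1) + 3; at 5: 5^(5 + 1) + 3 = 15628; next = 15627

ω^(ω + 1) + 3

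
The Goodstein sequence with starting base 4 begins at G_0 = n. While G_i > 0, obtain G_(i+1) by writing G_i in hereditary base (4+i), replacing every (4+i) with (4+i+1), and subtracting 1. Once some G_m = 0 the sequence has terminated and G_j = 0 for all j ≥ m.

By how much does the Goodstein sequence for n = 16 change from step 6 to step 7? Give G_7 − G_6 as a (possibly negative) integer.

step 0: 16 = 4^2; sub 5 for 4: 5^2; = 25; G_1 = 25−1 = 24
step 1: 24 = 4·5 + 4; sub 6 for 5: 4·6 + 4; = 28; G_2 = 28−1 = 27
step 2: 27 = 4·6 + 3; sub 7 for 6: 4·7 + 3; = 31; G_3 = 31−1 = 30
step 3: 30 = 4·7 + 2; sub 8 for 7: 4·8 + 2; = 34; G_4 = 34−1 = 33
step 4: 33 = 4·8 + 1; sub 9 for 8: 4·9 + 1; = 37; G_5 = 37−1 = 36
step 5: 36 = 4·9; sub 10 for 9: 4·10; = 40; G_6 = 40−1 = 39
step 6: 39 = 3·10 + 9; sub 11 for 10: 3·11 + 9; = 42; G_7 = 42−1 = 41

2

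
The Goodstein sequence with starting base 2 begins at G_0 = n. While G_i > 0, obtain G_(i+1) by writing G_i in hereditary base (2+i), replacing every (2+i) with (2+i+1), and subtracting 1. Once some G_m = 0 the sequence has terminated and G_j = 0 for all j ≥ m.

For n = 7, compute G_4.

(0) 7|_2 = 2^2 + 2 + 1 ↦ 3^3 + 3 + 1|_3 = 31 ⇒ 30
(1) 30|_3 = 3^3 + 3 ↦ 4^4 + 4|_4 = 260 ⇒ 259
(2) 259|_4 = 4^4 + 3 ↦ 5^5 + 3|_5 = 3128 ⇒ 3127
(3) 3127|_5 = 5^5 + 2 ↦ 6^6 + 2|_6 = 46658 ⇒ 46657
(4) 46657|_6 = 6^6 + 1 ↦ 7^7 + 1|_7 = 823544 ⇒ 823543

46657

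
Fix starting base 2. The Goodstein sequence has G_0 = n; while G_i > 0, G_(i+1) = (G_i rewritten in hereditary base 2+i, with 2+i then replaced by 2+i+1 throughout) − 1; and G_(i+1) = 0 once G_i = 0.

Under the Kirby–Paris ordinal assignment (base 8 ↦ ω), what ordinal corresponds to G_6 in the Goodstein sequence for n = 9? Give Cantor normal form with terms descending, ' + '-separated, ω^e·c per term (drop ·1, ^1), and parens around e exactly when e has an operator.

G_0=9  [base 2] 2^(2 + 1) + 1  →[2↦3]→  3^(3 + 1) + 1 = 82  −1 ⇒ G_1=81
G_1=81  [base 3] 3^(3 + 1)  →[3↦4]→  4^(4 + 1) = 1024  −1 ⇒ G_2=1023
G_2=1023  [base 4] 3·4^4 + 3·4^3 + 3·4^2 + 3·4 + 3  →[4↦5]→  3·5^5 + 3·5^3 + 3·5^2 + 3·5 + 3 = 9843  −1 ⇒ G_3=9842
G_3=9842  [base 5] 3·5^5 + 3·5^3 + 3·5^2 + 3·5 + 2  →[5↦6]→  3·6^6 + 3·6^3 + 3·6^2 + 3·6 + 2 = 140744  −1 ⇒ G_4=140743
G_4=140743  [base 6] 3·6^6 + 3·6^3 + 3·6^2 + 3·6 + 1  →[6↦7]→  3·7^7 + 3·7^3 + 3·7^2 + 3·7 + 1 = 2471827  −1 ⇒ G_5=2471826
G_5=2471826  [base 7] 3·7^7 + 3·7^3 + 3·7^2 + 3·7  →[7↦8]→  3·8^8 + 3·8^3 + 3·8^2 + 3·8 = 50333400  −1 ⇒ G_6=50333399

ω^ω·3 + ω^3·3 + ω^2·3 + ω·2 + 7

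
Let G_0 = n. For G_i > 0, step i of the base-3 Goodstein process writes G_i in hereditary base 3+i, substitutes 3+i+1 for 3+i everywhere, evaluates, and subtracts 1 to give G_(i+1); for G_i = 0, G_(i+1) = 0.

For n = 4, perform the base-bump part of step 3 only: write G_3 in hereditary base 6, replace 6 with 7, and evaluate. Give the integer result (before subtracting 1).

G_0=4  [base 3] 3 + 1  →[3↦4]→  4 + 1 = 5  −1 ⇒ G_1=4
G_1=4  [base 4] 4  →[4↦5]→  5 = 5  −1 ⇒ G_2=4
G_2=4  [base 5] 4  →[5↦6]→  4 = 4  −1 ⇒ G_3=3
G_3=3  [base 6] 3  →[6↦7]→  3 = 3  −1 ⇒ G_4=2

3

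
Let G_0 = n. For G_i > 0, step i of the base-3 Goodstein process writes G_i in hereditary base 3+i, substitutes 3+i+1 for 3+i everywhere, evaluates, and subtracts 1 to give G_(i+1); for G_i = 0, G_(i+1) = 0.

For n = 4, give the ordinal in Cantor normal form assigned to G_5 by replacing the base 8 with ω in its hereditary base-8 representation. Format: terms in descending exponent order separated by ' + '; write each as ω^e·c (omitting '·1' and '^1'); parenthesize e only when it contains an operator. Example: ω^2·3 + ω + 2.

base 3: 4 = 3 + 1; at 4: 4 + 1 = 5; next = 4
base 4: 4 = 4; at 5: 5 = 5; next = 4
base 5: 4 = 4; at 6: 4 = 4; next = 3
base 6: 3 = 3; at 7: 3 = 3; next = 2
base 7: 2 = 2; at 8: 2 = 2; next = 1

1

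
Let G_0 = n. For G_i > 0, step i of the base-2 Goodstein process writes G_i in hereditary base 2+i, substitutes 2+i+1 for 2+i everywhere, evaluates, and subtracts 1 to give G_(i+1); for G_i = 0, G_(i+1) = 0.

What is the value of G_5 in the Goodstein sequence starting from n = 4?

109

base 2: 4 = 2^2; at 3: 3^3 = 27; next = 26
base 3: 26 = 2·3^2 + 2·3 + 2; at 4: 2·4^2 + 2·4 + 2 = 42; next = 41
base 4: 41 = 2·4^2 + 2·4 + 1; at 5: 2·5^2 + 2·5 + 1 = 61; next = 60
base 5: 60 = 2·5^2 + 2·5; at 6: 2·6^2 + 2·6 = 84; next = 83
base 6: 83 = 2·6^2 + 6 + 5; at 7: 2·7^2 + 7 + 5 = 110; next = 109
base 7: 109 = 2·7^2 + 7 + 4; at 8: 2·8^2 + 8 + 4 = 140; next = 139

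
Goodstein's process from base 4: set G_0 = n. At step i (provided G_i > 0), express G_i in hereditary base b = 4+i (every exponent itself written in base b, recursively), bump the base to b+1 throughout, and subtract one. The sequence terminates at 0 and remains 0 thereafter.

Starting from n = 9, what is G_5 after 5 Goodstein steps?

11

[0] 9 ≡ 2·4 + 1 (base 4). Lift 5: 11. −1: 10.
[1] 10 ≡ 2·5 (base 5). Lift 6: 12. −1: 11.
[2] 11 ≡ 6 + 5 (base 6). Lift 7: 12. −1: 11.
[3] 11 ≡ 7 + 4 (base 7). Lift 8: 12. −1: 11.
[4] 11 ≡ 8 + 3 (base 8). Lift 9: 12. −1: 11.
[5] 11 ≡ 9 + 2 (base 9). Lift 10: 12. −1: 11.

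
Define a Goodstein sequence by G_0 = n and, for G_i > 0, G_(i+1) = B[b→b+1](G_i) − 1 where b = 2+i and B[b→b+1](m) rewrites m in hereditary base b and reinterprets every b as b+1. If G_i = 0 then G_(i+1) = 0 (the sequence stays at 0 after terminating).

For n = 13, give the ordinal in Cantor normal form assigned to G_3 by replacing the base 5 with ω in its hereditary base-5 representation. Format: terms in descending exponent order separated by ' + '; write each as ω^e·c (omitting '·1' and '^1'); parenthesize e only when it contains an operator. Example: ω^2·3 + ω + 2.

13 —HB2→ 2^(2 + 1) + 2^2 + 1 —bump→ 3^(3 + 1) + 3^3 + 1 = 109 —(−1)→ 108
108 —HB3→ 3^(3 + 1) + 3^3 —bump→ 4^(4 + 1) + 4^4 = 1280 —(−1)→ 1279
1279 —HB4→ 4^(4 + 1) + 3·4^3 + 3·4^2 + 3·4 + 3 —bump→ 5^(5 + 1) + 3·5^3 + 3·5^2 + 3·5 + 3 = 16093 —(−1)→ 16092

ω^(ω + 1) + ω^3·3 + ω^2·3 + ω·3 + 2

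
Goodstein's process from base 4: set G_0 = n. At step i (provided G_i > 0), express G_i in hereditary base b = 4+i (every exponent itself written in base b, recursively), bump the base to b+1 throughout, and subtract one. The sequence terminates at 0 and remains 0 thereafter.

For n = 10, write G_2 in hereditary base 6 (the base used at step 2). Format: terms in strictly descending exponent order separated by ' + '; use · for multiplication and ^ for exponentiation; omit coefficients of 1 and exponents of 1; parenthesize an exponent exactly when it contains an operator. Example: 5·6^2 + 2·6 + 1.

(0) 10|_4 = 2·4 + 2 ↦ 2·5 + 2|_5 = 12 ⇒ 11
(1) 11|_5 = 2·5 + 1 ↦ 2·6 + 1|_6 = 13 ⇒ 12
(2) 12|_6 = 2·6 ↦ 2·7|_7 = 14 ⇒ 13

2·6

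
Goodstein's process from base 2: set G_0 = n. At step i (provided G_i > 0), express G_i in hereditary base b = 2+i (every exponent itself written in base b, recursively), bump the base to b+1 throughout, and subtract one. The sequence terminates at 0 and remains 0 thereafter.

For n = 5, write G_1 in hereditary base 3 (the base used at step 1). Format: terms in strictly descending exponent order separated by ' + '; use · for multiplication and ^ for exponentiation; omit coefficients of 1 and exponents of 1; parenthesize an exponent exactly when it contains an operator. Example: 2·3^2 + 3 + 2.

[0] 5 ≡ 2^2 + 1 (base 2). Lift 3: 28. −1: 27.
[1] 27 ≡ 3^3 (base 3). Lift 4: 256. −1: 255.

3^3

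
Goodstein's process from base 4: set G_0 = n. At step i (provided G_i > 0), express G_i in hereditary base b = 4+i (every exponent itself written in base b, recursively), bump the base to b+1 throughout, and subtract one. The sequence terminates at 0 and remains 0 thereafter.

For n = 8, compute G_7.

G_0=8  [base 4] 2·4  →[4↦5]→  2·5 = 10  −1 ⇒ G_1=9
G_1=9  [base 5] 5 + 4  →[5↦6]→  6 + 4 = 10  −1 ⇒ G_2=9
G_2=9  [base 6] 6 + 3  →[6↦7]→  7 + 3 = 10  −1 ⇒ G_3=9
G_3=9  [base 7] 7 + 2  →[7↦8]→  8 + 2 = 10  −1 ⇒ G_4=9
G_4=9  [base 8] 8 + 1  →[8↦9]→  9 + 1 = 10  −1 ⇒ G_5=9
G_5=9  [base 9] 9  →[9↦10]→  10 = 10  −1 ⇒ G_6=9
G_6=9  [base 10] 9  →[10↦11]→  9 = 9  −1 ⇒ G_7=8

8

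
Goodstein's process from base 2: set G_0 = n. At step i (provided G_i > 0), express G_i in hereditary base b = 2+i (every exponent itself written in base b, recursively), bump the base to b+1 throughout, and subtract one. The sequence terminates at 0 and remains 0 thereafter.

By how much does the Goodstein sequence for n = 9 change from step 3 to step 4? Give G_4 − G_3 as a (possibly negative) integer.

130901

G_0 = 9. HB_2(9) = 2^(2 + 1) + 1. Bump = 82. G_1 = 81.
G_1 = 81. HB_3(81) = 3^(3 + 1). Bump = 1024. G_2 = 1023.
G_2 = 1023. HB_4(1023) = 3·4^4 + 3·4^3 + 3·4^2 + 3·4 + 3. Bump = 9843. G_3 = 9842.
G_3 = 9842. HB_5(9842) = 3·5^5 + 3·5^3 + 3·5^2 + 3·5 + 2. Bump = 140744. G_4 = 140743.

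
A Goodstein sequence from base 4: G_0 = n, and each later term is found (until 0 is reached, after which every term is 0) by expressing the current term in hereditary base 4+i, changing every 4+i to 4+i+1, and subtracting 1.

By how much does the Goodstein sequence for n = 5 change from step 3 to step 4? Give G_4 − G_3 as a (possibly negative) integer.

[0] 5 ≡ 4 + 1 (base 4). Lift 5: 6. −1: 5.
[1] 5 ≡ 5 (base 5). Lift 6: 6. −1: 5.
[2] 5 ≡ 5 (base 6). Lift 7: 5. −1: 4.
[3] 4 ≡ 4 (base 7). Lift 8: 4. −1: 3.

-1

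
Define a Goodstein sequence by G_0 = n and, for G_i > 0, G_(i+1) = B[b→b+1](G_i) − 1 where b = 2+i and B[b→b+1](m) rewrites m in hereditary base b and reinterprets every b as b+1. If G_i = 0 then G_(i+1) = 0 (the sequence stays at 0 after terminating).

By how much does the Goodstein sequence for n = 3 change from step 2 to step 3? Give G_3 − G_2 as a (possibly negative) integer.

(0) 3|_2 = 2 + 1 ↦ 3 + 1|_3 = 4 ⇒ 3
(1) 3|_3 = 3 ↦ 4|_4 = 4 ⇒ 3
(2) 3|_4 = 3 ↦ 3|_5 = 3 ⇒ 2

-1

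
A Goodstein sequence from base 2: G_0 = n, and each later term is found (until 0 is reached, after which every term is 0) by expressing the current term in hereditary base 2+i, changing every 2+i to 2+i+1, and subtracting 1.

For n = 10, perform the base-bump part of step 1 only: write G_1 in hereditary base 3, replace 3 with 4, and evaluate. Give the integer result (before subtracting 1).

1026

[0] 10 ≡ 2^(2 + 1) + 2 (base 2). Lift 3: 84. −1: 83.
[1] 83 ≡ 3^(3 + 1) + 2 (base 3). Lift 4: 1026. −1: 1025.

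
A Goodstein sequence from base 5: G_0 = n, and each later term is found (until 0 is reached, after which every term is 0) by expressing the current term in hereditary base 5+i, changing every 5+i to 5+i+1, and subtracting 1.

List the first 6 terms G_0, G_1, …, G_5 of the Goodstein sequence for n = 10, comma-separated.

[0] 10 ≡ 2·5 (base 5). Lift 6: 12. −1: 11.
[1] 11 ≡ 6 + 5 (base 6). Lift 7: 12. −1: 11.
[2] 11 ≡ 7 + 4 (base 7). Lift 8: 12. −1: 11.
[3] 11 ≡ 8 + 3 (base 8). Lift 9: 12. −1: 11.
[4] 11 ≡ 9 + 2 (base 9). Lift 10: 12. −1: 11.

10, 11, 11, 11, 11, 11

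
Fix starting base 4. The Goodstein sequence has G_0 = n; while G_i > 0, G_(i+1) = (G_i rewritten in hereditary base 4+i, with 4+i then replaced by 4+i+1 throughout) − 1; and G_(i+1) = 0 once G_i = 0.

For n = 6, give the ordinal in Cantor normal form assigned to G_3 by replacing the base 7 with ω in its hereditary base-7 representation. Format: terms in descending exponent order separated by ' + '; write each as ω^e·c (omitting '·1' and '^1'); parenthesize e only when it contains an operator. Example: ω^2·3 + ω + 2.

[0] 6 ≡ 4 + 2 (base 4). Lift 5: 7. −1: 6.
[1] 6 ≡ 5 + 1 (base 5). Lift 6: 7. −1: 6.
[2] 6 ≡ 6 (base 6). Lift 7: 7. −1: 6.

6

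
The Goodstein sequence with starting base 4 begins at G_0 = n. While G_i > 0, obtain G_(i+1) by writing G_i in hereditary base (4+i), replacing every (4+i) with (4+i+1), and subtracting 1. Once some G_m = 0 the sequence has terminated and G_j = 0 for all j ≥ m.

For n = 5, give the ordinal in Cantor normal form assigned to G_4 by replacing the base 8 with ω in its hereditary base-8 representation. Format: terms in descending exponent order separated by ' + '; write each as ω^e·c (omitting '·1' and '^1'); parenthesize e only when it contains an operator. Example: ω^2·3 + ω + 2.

[0] 5 ≡ 4 + 1 (base 4). Lift 5: 6. −1: 5.
[1] 5 ≡ 5 (base 5). Lift 6: 6. −1: 5.
[2] 5 ≡ 5 (base 6). Lift 7: 5. −1: 4.
[3] 4 ≡ 4 (base 7). Lift 8: 4. −1: 3.
[4] 3 ≡ 3 (base 8). Lift 9: 3. −1: 2.

3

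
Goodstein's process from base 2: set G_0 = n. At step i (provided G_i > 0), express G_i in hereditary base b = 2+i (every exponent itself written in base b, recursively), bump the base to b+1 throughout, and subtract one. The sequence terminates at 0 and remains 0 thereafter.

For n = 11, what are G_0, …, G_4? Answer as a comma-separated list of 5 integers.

[0] 11 ≡ 2^(2 + 1) + 2 + 1 (base 2). Lift 3: 85. −1: 84.
[1] 84 ≡ 3^(3 + 1) + 3 (base 3). Lift 4: 1028. −1: 1027.
[2] 1027 ≡ 4^(4 + 1) + 3 (base 4). Lift 5: 15628. −1: 15627.
[3] 15627 ≡ 5^(5 + 1) + 2 (base 5). Lift 6: 279938. −1: 279937.

11, 84, 1027, 15627, 279937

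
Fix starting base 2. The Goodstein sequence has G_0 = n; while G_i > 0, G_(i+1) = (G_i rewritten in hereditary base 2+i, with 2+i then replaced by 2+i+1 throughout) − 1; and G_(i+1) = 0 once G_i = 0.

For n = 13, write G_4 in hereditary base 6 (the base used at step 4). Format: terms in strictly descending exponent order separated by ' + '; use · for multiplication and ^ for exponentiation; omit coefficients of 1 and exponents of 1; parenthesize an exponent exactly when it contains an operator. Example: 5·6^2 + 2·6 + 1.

i=0: 13 = 2^(2 + 1) + 2^2 + 1 (b=2); 2→3: 3^(3 + 1) + 3^3 + 1 = 109; 109−1 = 108
i=1: 108 = 3^(3 + 1) + 3^3 (b=3); 3→4: 4^(4 + 1) + 4^4 = 1280; 1280−1 = 1279
i=2: 1279 = 4^(4 + 1) + 3·4^3 + 3·4^2 + 3·4 + 3 (b=4); 4→5: 5^(5 + 1) + 3·5^3 + 3·5^2 + 3·5 + 3 = 16093; 16093−1 = 16092
i=3: 16092 = 5^(5 + 1) + 3·5^3 + 3·5^2 + 3·5 + 2 (b=5); 5→6: 6^(6 + 1) + 3·6^3 + 3·6^2 + 3·6 + 2 = 280712; 280712−1 = 280711
i=4: 280711 = 6^(6 + 1) + 3·6^3 + 3·6^2 + 3·6 + 1 (b=6); 6→7: 7^(7 + 1) + 3·7^3 + 3·7^2 + 3·7 + 1 = 5765999; 5765999−1 = 5765998

6^(6 + 1) + 3·6^3 + 3·6^2 + 3·6 + 1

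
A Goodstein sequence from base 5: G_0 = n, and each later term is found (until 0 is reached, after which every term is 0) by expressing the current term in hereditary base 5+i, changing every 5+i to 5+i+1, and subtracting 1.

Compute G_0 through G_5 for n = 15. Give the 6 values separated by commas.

15, 17, 18, 19, 20, 21

step 0: 15 = 3·5; sub 6 for 5: 3·6; = 18; G_1 = 18−1 = 17
step 1: 17 = 2·6 + 5; sub 7 for 6: 2·7 + 5; = 19; G_2 = 19−1 = 18
step 2: 18 = 2·7 + 4; sub 8 for 7: 2·8 + 4; = 20; G_3 = 20−1 = 19
step 3: 19 = 2·8 + 3; sub 9 for 8: 2·9 + 3; = 21; G_4 = 21−1 = 20
step 4: 20 = 2·9 + 2; sub 10 for 9: 2·10 + 2; = 22; G_5 = 22−1 = 21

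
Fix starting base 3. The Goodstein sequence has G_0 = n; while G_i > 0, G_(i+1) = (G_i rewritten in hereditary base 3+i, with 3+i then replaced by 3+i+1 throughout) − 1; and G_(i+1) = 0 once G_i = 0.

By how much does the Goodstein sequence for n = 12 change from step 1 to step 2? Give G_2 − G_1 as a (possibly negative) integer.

8

[0] 12 ≡ 3^2 + 3 (base 3). Lift 4: 20. −1: 19.
[1] 19 ≡ 4^2 + 3 (base 4). Lift 5: 28. −1: 27.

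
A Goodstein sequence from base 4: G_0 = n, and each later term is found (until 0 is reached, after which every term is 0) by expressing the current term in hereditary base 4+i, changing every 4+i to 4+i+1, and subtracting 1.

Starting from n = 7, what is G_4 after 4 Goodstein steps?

(0) 7|_4 = 4 + 3 ↦ 5 + 3|_5 = 8 ⇒ 7
(1) 7|_5 = 5 + 2 ↦ 6 + 2|_6 = 8 ⇒ 7
(2) 7|_6 = 6 + 1 ↦ 7 + 1|_7 = 8 ⇒ 7
(3) 7|_7 = 7 ↦ 8|_8 = 8 ⇒ 7
(4) 7|_8 = 7 ↦ 7|_9 = 7 ⇒ 6

7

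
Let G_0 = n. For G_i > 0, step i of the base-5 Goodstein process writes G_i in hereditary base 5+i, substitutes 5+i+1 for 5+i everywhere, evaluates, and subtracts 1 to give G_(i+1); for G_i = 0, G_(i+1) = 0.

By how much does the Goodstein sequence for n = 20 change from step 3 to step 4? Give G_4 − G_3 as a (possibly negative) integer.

2

i=0: 20 = 4·5 (b=5); 5→6: 4·6 = 24; 24−1 = 23
i=1: 23 = 3·6 + 5 (b=6); 6→7: 3·7 + 5 = 26; 26−1 = 25
i=2: 25 = 3·7 + 4 (b=7); 7→8: 3·8 + 4 = 28; 28−1 = 27
i=3: 27 = 3·8 + 3 (b=8); 8→9: 3·9 + 3 = 30; 30−1 = 29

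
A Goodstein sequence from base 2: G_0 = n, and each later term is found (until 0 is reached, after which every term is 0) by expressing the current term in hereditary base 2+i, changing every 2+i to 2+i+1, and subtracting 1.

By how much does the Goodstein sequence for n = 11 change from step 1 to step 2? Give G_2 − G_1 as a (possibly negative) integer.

943

G_0=11  [base 2] 2^(2 + 1) + 2 + 1  →[2↦3]→  3^(3 + 1) + 3 + 1 = 85  −1 ⇒ G_1=84
G_1=84  [base 3] 3^(3 + 1) + 3  →[3↦4]→  4^(4 + 1) + 4 = 1028  −1 ⇒ G_2=1027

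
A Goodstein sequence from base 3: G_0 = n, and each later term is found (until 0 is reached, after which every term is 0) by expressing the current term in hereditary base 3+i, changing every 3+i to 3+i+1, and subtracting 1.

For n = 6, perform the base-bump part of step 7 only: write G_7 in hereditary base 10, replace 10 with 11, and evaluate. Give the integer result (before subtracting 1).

5

step 0: 6 = 2·3; sub 4 for 3: 2·4; = 8; G_1 = 8−1 = 7
step 1: 7 = 4 + 3; sub 5 for 4: 5 + 3; = 8; G_2 = 8−1 = 7
step 2: 7 = 5 + 2; sub 6 for 5: 6 + 2; = 8; G_3 = 8−1 = 7
step 3: 7 = 6 + 1; sub 7 for 6: 7 + 1; = 8; G_4 = 8−1 = 7
step 4: 7 = 7; sub 8 for 7: 8; = 8; G_5 = 8−1 = 7
step 5: 7 = 7; sub 9 for 8: 7; = 7; G_6 = 7−1 = 6
step 6: 6 = 6; sub 10 for 9: 6; = 6; G_7 = 6−1 = 5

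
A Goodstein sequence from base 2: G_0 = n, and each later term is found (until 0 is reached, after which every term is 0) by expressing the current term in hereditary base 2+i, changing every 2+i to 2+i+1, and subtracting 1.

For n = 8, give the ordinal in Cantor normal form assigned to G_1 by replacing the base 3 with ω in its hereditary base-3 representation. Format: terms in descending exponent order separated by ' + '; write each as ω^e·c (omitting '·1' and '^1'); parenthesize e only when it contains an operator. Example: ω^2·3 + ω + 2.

base 2: 8 = 2^(2 + 1); at 3: 3^(3 + 1) = 81; next = 80
base 3: 80 = 2·3^3 + 2·3^2 + 2·3 + 2; at 4: 2·4^4 + 2·4^2 + 2·4 + 2 = 554; next = 553

ω^ω·2 + ω^2·2 + ω·2 + 2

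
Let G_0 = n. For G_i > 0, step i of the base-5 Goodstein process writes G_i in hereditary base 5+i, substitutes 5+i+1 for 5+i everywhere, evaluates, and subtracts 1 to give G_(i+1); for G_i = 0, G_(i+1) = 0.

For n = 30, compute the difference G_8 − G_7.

G_0 = 30. HB_5(30) = 5^2 + 5. Bump = 42. G_1 = 41.
G_1 = 41. HB_6(41) = 6^2 + 5. Bump = 54. G_2 = 53.
G_2 = 53. HB_7(53) = 7^2 + 4. Bump = 68. G_3 = 67.
G_3 = 67. HB_8(67) = 8^2 + 3. Bump = 84. G_4 = 83.
G_4 = 83. HB_9(83) = 9^2 + 2. Bump = 102. G_5 = 101.
G_5 = 101. HB_10(101) = 10^2 + 1. Bump = 122. G_6 = 121.
G_6 = 121. HB_11(121) = 11^2. Bump = 144. G_7 = 143.
G_7 = 143. HB_12(143) = 11·12 + 11. Bump = 154. G_8 = 153.

10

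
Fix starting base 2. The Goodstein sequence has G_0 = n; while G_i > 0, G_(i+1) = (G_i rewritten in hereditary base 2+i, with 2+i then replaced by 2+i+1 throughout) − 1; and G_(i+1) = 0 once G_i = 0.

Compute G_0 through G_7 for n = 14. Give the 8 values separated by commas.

base 2: 14 = 2^(2 + 1) + 2^2 + 2; at 3: 3^(3 + 1) + 3^3 + 3 = 111; next = 110
base 3: 110 = 3^(3 + 1) + 3^3 + 2; at 4: 4^(4 + 1) + 4^4 + 2 = 1282; next = 1281
base 4: 1281 = 4^(4 + 1) + 4^4 + 1; at 5: 5^(5 + 1) + 5^5 + 1 = 18751; next = 18750
base 5: 18750 = 5^(5 + 1) + 5^5; at 6: 6^(6 + 1) + 6^6 = 326592; next = 326591
base 6: 326591 = 6^(6 + 1) + 5·6^5 + 5·6^4 + 5·6^3 + 5·6^2 + 5·6 + 5; at 7: 7^(7 + 1) + 5·7^5 + 5·7^4 + 5·7^3 + 5·7^2 + 5·7 + 5 = 5862841; next = 5862840
base 7: 5862840 = 7^(7 + 1) + 5·7^5 + 5·7^4 + 5·7^3 + 5·7^2 + 5·7 + 4; at 8: 8^(8 + 1) + 5·8^5 + 5·8^4 + 5·8^3 + 5·8^2 + 5·8 + 4 = 134404972; next = 134404971
base 8: 134404971 = 8^(8 + 1) + 5·8^5 + 5·8^4 + 5·8^3 + 5·8^2 + 5·8 + 3; at 9: 9^(9 + 1) + 5·9^5 + 5·9^4 + 5·9^3 + 5·9^2 + 5·9 + 3 = 3487116549; next = 3487116548

14, 110, 1281, 18750, 326591, 5862840, 134404971, 3487116548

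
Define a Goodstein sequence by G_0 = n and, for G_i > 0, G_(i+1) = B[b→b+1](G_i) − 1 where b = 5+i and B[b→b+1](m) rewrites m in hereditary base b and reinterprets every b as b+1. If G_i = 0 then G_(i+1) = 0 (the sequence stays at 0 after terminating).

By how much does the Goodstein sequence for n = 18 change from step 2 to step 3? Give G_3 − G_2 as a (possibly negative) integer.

[0] 18 ≡ 3·5 + 3 (base 5). Lift 6: 21. −1: 20.
[1] 20 ≡ 3·6 + 2 (base 6). Lift 7: 23. −1: 22.
[2] 22 ≡ 3·7 + 1 (base 7). Lift 8: 25. −1: 24.

2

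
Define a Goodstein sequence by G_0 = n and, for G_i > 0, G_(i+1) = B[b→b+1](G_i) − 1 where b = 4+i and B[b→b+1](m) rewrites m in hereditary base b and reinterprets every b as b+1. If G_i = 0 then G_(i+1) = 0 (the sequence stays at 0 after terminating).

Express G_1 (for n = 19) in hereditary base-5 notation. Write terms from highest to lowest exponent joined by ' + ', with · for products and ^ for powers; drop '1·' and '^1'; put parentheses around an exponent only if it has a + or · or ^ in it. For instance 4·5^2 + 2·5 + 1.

G_0 = 19. HB_4(19) = 4^2 + 3. Bump = 28. G_1 = 27.
G_1 = 27. HB_5(27) = 5^2 + 2. Bump = 38. G_2 = 37.

5^2 + 2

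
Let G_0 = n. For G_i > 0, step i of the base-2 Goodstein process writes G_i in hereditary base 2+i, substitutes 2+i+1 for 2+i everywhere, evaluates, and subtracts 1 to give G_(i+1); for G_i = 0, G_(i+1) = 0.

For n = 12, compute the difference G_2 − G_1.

958

base 2: 12 = 2^(2 + 1) + 2^2; at 3: 3^(3 + 1) + 3^3 = 108; next = 107
base 3: 107 = 3^(3 + 1) + 2·3^2 + 2·3 + 2; at 4: 4^(4 + 1) + 2·4^2 + 2·4 + 2 = 1066; next = 1065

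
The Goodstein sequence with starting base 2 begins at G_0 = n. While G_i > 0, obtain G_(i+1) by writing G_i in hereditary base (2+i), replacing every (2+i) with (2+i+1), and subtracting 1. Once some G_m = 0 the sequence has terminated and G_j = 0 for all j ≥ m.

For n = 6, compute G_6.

187243

(0) 6|_2 = 2^2 + 2 ↦ 3^3 + 3|_3 = 30 ⇒ 29
(1) 29|_3 = 3^3 + 2 ↦ 4^4 + 2|_4 = 258 ⇒ 257
(2) 257|_4 = 4^4 + 1 ↦ 5^5 + 1|_5 = 3126 ⇒ 3125
(3) 3125|_5 = 5^5 ↦ 6^6|_6 = 46656 ⇒ 46655
(4) 46655|_6 = 5·6^5 + 5·6^4 + 5·6^3 + 5·6^2 + 5·6 + 5 ↦ 5·7^5 + 5·7^4 + 5·7^3 + 5·7^2 + 5·7 + 5|_7 = 98040 ⇒ 98039
(5) 98039|_7 = 5·7^5 + 5·7^4 + 5·7^3 + 5·7^2 + 5·7 + 4 ↦ 5·8^5 + 5·8^4 + 5·8^3 + 5·8^2 + 5·8 + 4|_8 = 187244 ⇒ 187243
(6) 187243|_8 = 5·8^5 + 5·8^4 + 5·8^3 + 5·8^2 + 5·8 + 3 ↦ 5·9^5 + 5·9^4 + 5·9^3 + 5·9^2 + 5·9 + 3|_9 = 332148 ⇒ 332147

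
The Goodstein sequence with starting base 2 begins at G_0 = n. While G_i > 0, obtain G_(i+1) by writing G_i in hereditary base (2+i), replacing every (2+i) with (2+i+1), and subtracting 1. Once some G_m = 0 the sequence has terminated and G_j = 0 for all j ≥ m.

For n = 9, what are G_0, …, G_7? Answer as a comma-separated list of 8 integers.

9, 81, 1023, 9842, 140743, 2471826, 50333399, 1162263921

G_0 = 9. HB_2(9) = 2^(2 + 1) + 1. Bump = 82. G_1 = 81.
G_1 = 81. HB_3(81) = 3^(3 + 1). Bump = 1024. G_2 = 1023.
G_2 = 1023. HB_4(1023) = 3·4^4 + 3·4^3 + 3·4^2 + 3·4 + 3. Bump = 9843. G_3 = 9842.
G_3 = 9842. HB_5(9842) = 3·5^5 + 3·5^3 + 3·5^2 + 3·5 + 2. Bump = 140744. G_4 = 140743.
G_4 = 140743. HB_6(140743) = 3·6^6 + 3·6^3 + 3·6^2 + 3·6 + 1. Bump = 2471827. G_5 = 2471826.
G_5 = 2471826. HB_7(2471826) = 3·7^7 + 3·7^3 + 3·7^2 + 3·7. Bump = 50333400. G_6 = 50333399.
G_6 = 50333399. HB_8(50333399) = 3·8^8 + 3·8^3 + 3·8^2 + 2·8 + 7. Bump = 1162263922. G_7 = 1162263921.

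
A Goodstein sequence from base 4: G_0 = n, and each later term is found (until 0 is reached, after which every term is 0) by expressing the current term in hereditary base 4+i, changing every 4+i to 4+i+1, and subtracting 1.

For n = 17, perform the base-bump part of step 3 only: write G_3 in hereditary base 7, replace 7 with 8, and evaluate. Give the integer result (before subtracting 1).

44

i=0: 17 = 4^2 + 1 (b=4); 4→5: 5^2 + 1 = 26; 26−1 = 25
i=1: 25 = 5^2 (b=5); 5→6: 6^2 = 36; 36−1 = 35
i=2: 35 = 5·6 + 5 (b=6); 6→7: 5·7 + 5 = 40; 40−1 = 39
i=3: 39 = 5·7 + 4 (b=7); 7→8: 5·8 + 4 = 44; 44−1 = 43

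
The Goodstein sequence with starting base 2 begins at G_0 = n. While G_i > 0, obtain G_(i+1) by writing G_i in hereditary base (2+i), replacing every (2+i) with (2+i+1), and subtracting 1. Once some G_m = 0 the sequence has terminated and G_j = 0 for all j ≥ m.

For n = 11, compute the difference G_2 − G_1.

step 0: 11 = 2^(2 + 1) + 2 + 1; sub 3 for 2: 3^(3 + 1) + 3 + 1; = 85; G_1 = 85−1 = 84
step 1: 84 = 3^(3 + 1) + 3; sub 4 for 3: 4^(4 + 1) + 4; = 1028; G_2 = 1028−1 = 1027

943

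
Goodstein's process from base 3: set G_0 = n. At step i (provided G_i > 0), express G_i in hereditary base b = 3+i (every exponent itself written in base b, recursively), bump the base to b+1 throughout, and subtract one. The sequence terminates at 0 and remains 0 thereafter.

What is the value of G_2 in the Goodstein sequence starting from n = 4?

4 —HB3→ 3 + 1 —bump→ 4 + 1 = 5 —(−1)→ 4
4 —HB4→ 4 —bump→ 5 = 5 —(−1)→ 4

4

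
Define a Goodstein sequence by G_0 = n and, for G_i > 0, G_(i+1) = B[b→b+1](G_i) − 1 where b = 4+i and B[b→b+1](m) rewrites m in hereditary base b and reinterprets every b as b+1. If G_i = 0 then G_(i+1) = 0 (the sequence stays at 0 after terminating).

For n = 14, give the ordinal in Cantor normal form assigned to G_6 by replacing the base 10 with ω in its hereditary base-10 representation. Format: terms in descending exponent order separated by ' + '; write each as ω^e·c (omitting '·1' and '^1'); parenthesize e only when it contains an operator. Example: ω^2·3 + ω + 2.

ω·2 + 3

i=0: 14 = 3·4 + 2 (b=4); 4→5: 3·5 + 2 = 17; 17−1 = 16
i=1: 16 = 3·5 + 1 (b=5); 5→6: 3·6 + 1 = 19; 19−1 = 18
i=2: 18 = 3·6 (b=6); 6→7: 3·7 = 21; 21−1 = 20
i=3: 20 = 2·7 + 6 (b=7); 7→8: 2·8 + 6 = 22; 22−1 = 21
i=4: 21 = 2·8 + 5 (b=8); 8→9: 2·9 + 5 = 23; 23−1 = 22
i=5: 22 = 2·9 + 4 (b=9); 9→10: 2·10 + 4 = 24; 24−1 = 23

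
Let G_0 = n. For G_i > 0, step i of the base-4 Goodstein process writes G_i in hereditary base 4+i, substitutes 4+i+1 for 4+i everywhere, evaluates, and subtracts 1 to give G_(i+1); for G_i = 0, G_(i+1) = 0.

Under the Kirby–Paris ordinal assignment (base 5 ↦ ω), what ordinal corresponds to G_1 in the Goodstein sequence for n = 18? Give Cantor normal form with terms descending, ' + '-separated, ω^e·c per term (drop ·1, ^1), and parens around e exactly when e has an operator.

base 4: 18 = 4^2 + 2; at 5: 5^2 + 2 = 27; next = 26
base 5: 26 = 5^2 + 1; at 6: 6^2 + 1 = 37; next = 36

ω^2 + 1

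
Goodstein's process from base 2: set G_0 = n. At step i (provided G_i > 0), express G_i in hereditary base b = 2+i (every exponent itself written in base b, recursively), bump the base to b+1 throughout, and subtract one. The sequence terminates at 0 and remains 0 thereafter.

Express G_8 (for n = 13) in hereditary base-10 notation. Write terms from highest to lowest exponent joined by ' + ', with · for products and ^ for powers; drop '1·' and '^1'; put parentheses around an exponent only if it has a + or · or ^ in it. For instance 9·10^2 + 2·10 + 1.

10^(10 + 1) + 3·10^3 + 3·10^2 + 2·10 + 5

i=0: 13 = 2^(2 + 1) + 2^2 + 1 (b=2); 2→3: 3^(3 + 1) + 3^3 + 1 = 109; 109−1 = 108
i=1: 108 = 3^(3 + 1) + 3^3 (b=3); 3→4: 4^(4 + 1) + 4^4 = 1280; 1280−1 = 1279
i=2: 1279 = 4^(4 + 1) + 3·4^3 + 3·4^2 + 3·4 + 3 (b=4); 4→5: 5^(5 + 1) + 3·5^3 + 3·5^2 + 3·5 + 3 = 16093; 16093−1 = 16092
i=3: 16092 = 5^(5 + 1) + 3·5^3 + 3·5^2 + 3·5 + 2 (b=5); 5→6: 6^(6 + 1) + 3·6^3 + 3·6^2 + 3·6 + 2 = 280712; 280712−1 = 280711
i=4: 280711 = 6^(6 + 1) + 3·6^3 + 3·6^2 + 3·6 + 1 (b=6); 6→7: 7^(7 + 1) + 3·7^3 + 3·7^2 + 3·7 + 1 = 5765999; 5765999−1 = 5765998
i=5: 5765998 = 7^(7 + 1) + 3·7^3 + 3·7^2 + 3·7 (b=7); 7→8: 8^(8 + 1) + 3·8^3 + 3·8^2 + 3·8 = 134219480; 134219480−1 = 134219479
i=6: 134219479 = 8^(8 + 1) + 3·8^3 + 3·8^2 + 2·8 + 7 (b=8); 8→9: 9^(9 + 1) + 3·9^3 + 3·9^2 + 2·9 + 7 = 3486786856; 3486786856−1 = 3486786855
i=7: 3486786855 = 9^(9 + 1) + 3·9^3 + 3·9^2 + 2·9 + 6 (b=9); 9→10: 10^(10 + 1) + 3·10^3 + 3·10^2 + 2·10 + 6 = 100000003326; 100000003326−1 = 100000003325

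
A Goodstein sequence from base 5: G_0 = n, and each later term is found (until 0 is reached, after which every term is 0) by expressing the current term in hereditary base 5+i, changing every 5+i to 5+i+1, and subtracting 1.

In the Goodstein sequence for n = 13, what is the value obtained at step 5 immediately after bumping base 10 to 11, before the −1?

[0] 13 ≡ 2·5 + 3 (base 5). Lift 6: 15. −1: 14.
[1] 14 ≡ 2·6 + 2 (base 6). Lift 7: 16. −1: 15.
[2] 15 ≡ 2·7 + 1 (base 7). Lift 8: 17. −1: 16.
[3] 16 ≡ 2·8 (base 8). Lift 9: 18. −1: 17.
[4] 17 ≡ 9 + 8 (base 9). Lift 10: 18. −1: 17.
[5] 17 ≡ 10 + 7 (base 10). Lift 11: 18. −1: 17.

18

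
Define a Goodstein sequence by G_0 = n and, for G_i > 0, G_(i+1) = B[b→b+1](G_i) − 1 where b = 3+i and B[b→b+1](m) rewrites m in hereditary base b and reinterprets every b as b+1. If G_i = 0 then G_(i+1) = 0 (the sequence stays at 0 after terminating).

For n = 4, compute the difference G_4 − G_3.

G_0 = 4. HB_3(4) = 3 + 1. Bump = 5. G_1 = 4.
G_1 = 4. HB_4(4) = 4. Bump = 5. G_2 = 4.
G_2 = 4. HB_5(4) = 4. Bump = 4. G_3 = 3.
G_3 = 3. HB_6(3) = 3. Bump = 3. G_4 = 2.

-1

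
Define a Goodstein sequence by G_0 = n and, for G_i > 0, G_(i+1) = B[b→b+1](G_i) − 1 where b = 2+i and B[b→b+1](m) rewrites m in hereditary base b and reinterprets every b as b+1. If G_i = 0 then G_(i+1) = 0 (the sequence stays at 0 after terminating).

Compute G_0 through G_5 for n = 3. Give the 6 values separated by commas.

3 —HB2→ 2 + 1 —bump→ 3 + 1 = 4 —(−1)→ 3
3 —HB3→ 3 —bump→ 4 = 4 —(−1)→ 3
3 —HB4→ 3 —bump→ 3 = 3 —(−1)→ 2
2 —HB5→ 2 —bump→ 2 = 2 —(−1)→ 1
1 —HB6→ 1 —bump→ 1 = 1 —(−1)→ 0

3, 3, 3, 2, 1, 0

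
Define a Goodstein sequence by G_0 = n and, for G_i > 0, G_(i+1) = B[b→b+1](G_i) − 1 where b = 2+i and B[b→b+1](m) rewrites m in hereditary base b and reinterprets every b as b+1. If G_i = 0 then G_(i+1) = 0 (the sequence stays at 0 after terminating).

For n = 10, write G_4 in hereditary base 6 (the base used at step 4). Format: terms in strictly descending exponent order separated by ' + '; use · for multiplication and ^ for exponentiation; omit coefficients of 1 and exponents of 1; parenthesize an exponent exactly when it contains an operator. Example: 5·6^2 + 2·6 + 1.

base 2: 10 = 2^(2 + 1) + 2; at 3: 3^(3 + 1) + 3 = 84; next = 83
base 3: 83 = 3^(3 + 1) + 2; at 4: 4^(4 + 1) + 2 = 1026; next = 1025
base 4: 1025 = 4^(4 + 1) + 1; at 5: 5^(5 + 1) + 1 = 15626; next = 15625
base 5: 15625 = 5^(5 + 1); at 6: 6^(6 + 1) = 279936; next = 279935
base 6: 279935 = 5·6^6 + 5·6^5 + 5·6^4 + 5·6^3 + 5·6^2 + 5·6 + 5; at 7: 5·7^7 + 5·7^5 + 5·7^4 + 5·7^3 + 5·7^2 + 5·7 + 5 = 4215755; next = 4215754

5·6^6 + 5·6^5 + 5·6^4 + 5·6^3 + 5·6^2 + 5·6 + 5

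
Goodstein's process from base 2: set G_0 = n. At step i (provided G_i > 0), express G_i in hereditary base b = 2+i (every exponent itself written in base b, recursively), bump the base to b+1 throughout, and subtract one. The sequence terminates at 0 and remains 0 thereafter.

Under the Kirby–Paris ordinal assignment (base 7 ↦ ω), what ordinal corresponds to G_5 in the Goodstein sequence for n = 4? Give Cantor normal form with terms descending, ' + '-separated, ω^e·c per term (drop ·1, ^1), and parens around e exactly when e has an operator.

(0) 4|_2 = 2^2 ↦ 3^3|_3 = 27 ⇒ 26
(1) 26|_3 = 2·3^2 + 2·3 + 2 ↦ 2·4^2 + 2·4 + 2|_4 = 42 ⇒ 41
(2) 41|_4 = 2·4^2 + 2·4 + 1 ↦ 2·5^2 + 2·5 + 1|_5 = 61 ⇒ 60
(3) 60|_5 = 2·5^2 + 2·5 ↦ 2·6^2 + 2·6|_6 = 84 ⇒ 83
(4) 83|_6 = 2·6^2 + 6 + 5 ↦ 2·7^2 + 7 + 5|_7 = 110 ⇒ 109
(5) 109|_7 = 2·7^2 + 7 + 4 ↦ 2·8^2 + 8 + 4|_8 = 140 ⇒ 139

ω^2·2 + ω + 4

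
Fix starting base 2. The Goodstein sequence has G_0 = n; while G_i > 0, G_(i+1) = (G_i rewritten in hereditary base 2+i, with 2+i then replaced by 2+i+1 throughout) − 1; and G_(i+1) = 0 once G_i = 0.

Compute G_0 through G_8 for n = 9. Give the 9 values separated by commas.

9, 81, 1023, 9842, 140743, 2471826, 50333399, 1162263921, 30000003325

(0) 9|_2 = 2^(2 + 1) + 1 ↦ 3^(3 + 1) + 1|_3 = 82 ⇒ 81
(1) 81|_3 = 3^(3 + 1) ↦ 4^(4 + 1)|_4 = 1024 ⇒ 1023
(2) 1023|_4 = 3·4^4 + 3·4^3 + 3·4^2 + 3·4 + 3 ↦ 3·5^5 + 3·5^3 + 3·5^2 + 3·5 + 3|_5 = 9843 ⇒ 9842
(3) 9842|_5 = 3·5^5 + 3·5^3 + 3·5^2 + 3·5 + 2 ↦ 3·6^6 + 3·6^3 + 3·6^2 + 3·6 + 2|_6 = 140744 ⇒ 140743
(4) 140743|_6 = 3·6^6 + 3·6^3 + 3·6^2 + 3·6 + 1 ↦ 3·7^7 + 3·7^3 + 3·7^2 + 3·7 + 1|_7 = 2471827 ⇒ 2471826
(5) 2471826|_7 = 3·7^7 + 3·7^3 + 3·7^2 + 3·7 ↦ 3·8^8 + 3·8^3 + 3·8^2 + 3·8|_8 = 50333400 ⇒ 50333399
(6) 50333399|_8 = 3·8^8 + 3·8^3 + 3·8^2 + 2·8 + 7 ↦ 3·9^9 + 3·9^3 + 3·9^2 + 2·9 + 7|_9 = 1162263922 ⇒ 1162263921
(7) 1162263921|_9 = 3·9^9 + 3·9^3 + 3·9^2 + 2·9 + 6 ↦ 3·10^10 + 3·10^3 + 3·10^2 + 2·10 + 6|_10 = 30000003326 ⇒ 30000003325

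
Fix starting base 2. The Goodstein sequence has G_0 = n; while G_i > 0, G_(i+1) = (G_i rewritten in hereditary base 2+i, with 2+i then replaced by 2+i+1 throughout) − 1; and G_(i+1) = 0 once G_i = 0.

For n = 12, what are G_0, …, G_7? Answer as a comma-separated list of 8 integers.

12, 107, 1065, 15685, 280019, 5764910, 134217867, 3486784574

G_0 = 12. HB_2(12) = 2^(2 + 1) + 2^2. Bump = 108. G_1 = 107.
G_1 = 107. HB_3(107) = 3^(3 + 1) + 2·3^2 + 2·3 + 2. Bump = 1066. G_2 = 1065.
G_2 = 1065. HB_4(1065) = 4^(4 + 1) + 2·4^2 + 2·4 + 1. Bump = 15686. G_3 = 15685.
G_3 = 15685. HB_5(15685) = 5^(5 + 1) + 2·5^2 + 2·5. Bump = 280020. G_4 = 280019.
G_4 = 280019. HB_6(280019) = 6^(6 + 1) + 2·6^2 + 6 + 5. Bump = 5764911. G_5 = 5764910.
G_5 = 5764910. HB_7(5764910) = 7^(7 + 1) + 2·7^2 + 7 + 4. Bump = 134217868. G_6 = 134217867.
G_6 = 134217867. HB_8(134217867) = 8^(8 + 1) + 2·8^2 + 8 + 3. Bump = 3486784575. G_7 = 3486784574.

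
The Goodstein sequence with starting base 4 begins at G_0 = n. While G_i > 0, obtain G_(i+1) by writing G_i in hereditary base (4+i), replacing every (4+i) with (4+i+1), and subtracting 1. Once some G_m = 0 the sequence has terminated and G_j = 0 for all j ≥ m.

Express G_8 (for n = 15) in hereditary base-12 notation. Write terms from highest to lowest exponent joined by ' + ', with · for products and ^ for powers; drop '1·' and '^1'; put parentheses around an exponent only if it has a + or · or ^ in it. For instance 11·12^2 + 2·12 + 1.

2·12 + 3

G_0 = 15. HB_4(15) = 3·4 + 3. Bump = 18. G_1 = 17.
G_1 = 17. HB_5(17) = 3·5 + 2. Bump = 20. G_2 = 19.
G_2 = 19. HB_6(19) = 3·6 + 1. Bump = 22. G_3 = 21.
G_3 = 21. HB_7(21) = 3·7. Bump = 24. G_4 = 23.
G_4 = 23. HB_8(23) = 2·8 + 7. Bump = 25. G_5 = 24.
G_5 = 24. HB_9(24) = 2·9 + 6. Bump = 26. G_6 = 25.
G_6 = 25. HB_10(25) = 2·10 + 5. Bump = 27. G_7 = 26.
G_7 = 26. HB_11(26) = 2·11 + 4. Bump = 28. G_8 = 27.
G_8 = 27. HB_12(27) = 2·12 + 3. Bump = 29. G_9 = 28.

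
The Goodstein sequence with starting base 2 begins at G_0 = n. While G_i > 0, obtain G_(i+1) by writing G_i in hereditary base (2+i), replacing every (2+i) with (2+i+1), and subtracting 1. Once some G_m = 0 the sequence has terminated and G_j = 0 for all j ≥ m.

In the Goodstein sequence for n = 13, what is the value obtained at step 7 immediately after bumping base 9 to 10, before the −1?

100000003326

step 0: 13 = 2^(2 + 1) + 2^2 + 1; sub 3 for 2: 3^(3 + 1) + 3^3 + 1; = 109; G_1 = 109−1 = 108
step 1: 108 = 3^(3 + 1) + 3^3; sub 4 for 3: 4^(4 + 1) + 4^4; = 1280; G_2 = 1280−1 = 1279
step 2: 1279 = 4^(4 + 1) + 3·4^3 + 3·4^2 + 3·4 + 3; sub 5 for 4: 5^(5 + 1) + 3·5^3 + 3·5^2 + 3·5 + 3; = 16093; G_3 = 16093−1 = 16092
step 3: 16092 = 5^(5 + 1) + 3·5^3 + 3·5^2 + 3·5 + 2; sub 6 for 5: 6^(6 + 1) + 3·6^3 + 3·6^2 + 3·6 + 2; = 280712; G_4 = 280712−1 = 280711
step 4: 280711 = 6^(6 + 1) + 3·6^3 + 3·6^2 + 3·6 + 1; sub 7 for 6: 7^(7 + 1) + 3·7^3 + 3·7^2 + 3·7 + 1; = 5765999; G_5 = 5765999−1 = 5765998
step 5: 5765998 = 7^(7 + 1) + 3·7^3 + 3·7^2 + 3·7; sub 8 for 7: 8^(8 + 1) + 3·8^3 + 3·8^2 + 3·8; = 134219480; G_6 = 134219480−1 = 134219479
step 6: 134219479 = 8^(8 + 1) + 3·8^3 + 3·8^2 + 2·8 + 7; sub 9 for 8: 9^(9 + 1) + 3·9^3 + 3·9^2 + 2·9 + 7; = 3486786856; G_7 = 3486786856−1 = 3486786855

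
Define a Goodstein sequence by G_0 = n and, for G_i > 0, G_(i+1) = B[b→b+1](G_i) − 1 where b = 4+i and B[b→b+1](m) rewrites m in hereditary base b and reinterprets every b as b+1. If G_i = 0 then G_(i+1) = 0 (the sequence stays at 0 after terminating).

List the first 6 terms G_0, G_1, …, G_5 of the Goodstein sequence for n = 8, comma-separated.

8, 9, 9, 9, 9, 9

G_0=8  [base 4] 2·4  →[4↦5]→  2·5 = 10  −1 ⇒ G_1=9
G_1=9  [base 5] 5 + 4  →[5↦6]→  6 + 4 = 10  −1 ⇒ G_2=9
G_2=9  [base 6] 6 + 3  →[6↦7]→  7 + 3 = 10  −1 ⇒ G_3=9
G_3=9  [base 7] 7 + 2  →[7↦8]→  8 + 2 = 10  −1 ⇒ G_4=9
G_4=9  [base 8] 8 + 1  →[8↦9]→  9 + 1 = 10  −1 ⇒ G_5=9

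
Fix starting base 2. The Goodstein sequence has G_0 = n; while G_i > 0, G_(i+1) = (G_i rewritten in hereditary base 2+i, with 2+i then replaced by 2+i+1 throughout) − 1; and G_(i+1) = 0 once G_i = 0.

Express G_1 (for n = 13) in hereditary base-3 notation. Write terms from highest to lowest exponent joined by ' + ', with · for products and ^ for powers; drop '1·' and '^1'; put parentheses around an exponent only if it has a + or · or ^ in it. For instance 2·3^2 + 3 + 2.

(0) 13|_2 = 2^(2 + 1) + 2^2 + 1 ↦ 3^(3 + 1) + 3^3 + 1|_3 = 109 ⇒ 108
(1) 108|_3 = 3^(3 + 1) + 3^3 ↦ 4^(4 + 1) + 4^4|_4 = 1280 ⇒ 1279

3^(3 + 1) + 3^3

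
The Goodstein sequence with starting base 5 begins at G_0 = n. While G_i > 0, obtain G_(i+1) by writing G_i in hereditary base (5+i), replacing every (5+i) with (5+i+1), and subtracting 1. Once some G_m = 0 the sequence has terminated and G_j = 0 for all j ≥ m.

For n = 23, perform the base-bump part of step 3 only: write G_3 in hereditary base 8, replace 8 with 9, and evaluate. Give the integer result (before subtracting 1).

36

i=0: 23 = 4·5 + 3 (b=5); 5→6: 4·6 + 3 = 27; 27−1 = 26
i=1: 26 = 4·6 + 2 (b=6); 6→7: 4·7 + 2 = 30; 30−1 = 29
i=2: 29 = 4·7 + 1 (b=7); 7→8: 4·8 + 1 = 33; 33−1 = 32
i=3: 32 = 4·8 (b=8); 8→9: 4·9 = 36; 36−1 = 35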